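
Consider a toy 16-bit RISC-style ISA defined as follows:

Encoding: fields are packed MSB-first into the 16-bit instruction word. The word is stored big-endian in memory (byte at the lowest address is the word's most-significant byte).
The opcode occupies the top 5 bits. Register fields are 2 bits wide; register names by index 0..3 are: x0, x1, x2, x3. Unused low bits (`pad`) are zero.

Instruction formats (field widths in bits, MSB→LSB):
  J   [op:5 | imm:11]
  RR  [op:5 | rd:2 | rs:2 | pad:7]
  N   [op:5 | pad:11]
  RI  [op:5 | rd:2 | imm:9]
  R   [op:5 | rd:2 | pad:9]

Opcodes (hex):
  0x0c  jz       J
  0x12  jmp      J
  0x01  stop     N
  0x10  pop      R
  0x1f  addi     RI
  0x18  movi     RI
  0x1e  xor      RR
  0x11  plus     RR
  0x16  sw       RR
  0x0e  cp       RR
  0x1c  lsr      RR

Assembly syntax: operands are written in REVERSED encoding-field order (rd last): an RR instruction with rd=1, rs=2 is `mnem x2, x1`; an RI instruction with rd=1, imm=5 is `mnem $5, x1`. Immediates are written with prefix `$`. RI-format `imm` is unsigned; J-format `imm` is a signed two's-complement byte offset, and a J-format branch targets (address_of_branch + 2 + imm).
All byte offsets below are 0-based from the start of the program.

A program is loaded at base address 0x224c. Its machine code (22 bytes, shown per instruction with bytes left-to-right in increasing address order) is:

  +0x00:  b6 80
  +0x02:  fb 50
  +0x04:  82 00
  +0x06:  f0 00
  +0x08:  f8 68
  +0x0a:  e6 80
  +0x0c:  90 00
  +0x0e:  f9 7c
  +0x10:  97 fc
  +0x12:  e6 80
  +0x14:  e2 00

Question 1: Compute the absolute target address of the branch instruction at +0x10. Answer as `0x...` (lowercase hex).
0x225a

+0x10: 97 fc ⇒ word 0x97fc (big)
  opcode bits[15:11]=0x12: jmp/J
  imm@[10:0]=0x7fc (s11→-4) ⇒ $-4
  target = base 0x224c + off 0x10 + 2 + imm -4 = 0x225a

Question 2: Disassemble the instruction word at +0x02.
addi $336, x1

@+02  big-endian(fb 50) = 0xfb50
  top 5b → 0x1f → addi [RI]
  rd: (w>>9)&0x3=0x1 → x1
  imm: (w>>0)&0x1ff=0x150 → $336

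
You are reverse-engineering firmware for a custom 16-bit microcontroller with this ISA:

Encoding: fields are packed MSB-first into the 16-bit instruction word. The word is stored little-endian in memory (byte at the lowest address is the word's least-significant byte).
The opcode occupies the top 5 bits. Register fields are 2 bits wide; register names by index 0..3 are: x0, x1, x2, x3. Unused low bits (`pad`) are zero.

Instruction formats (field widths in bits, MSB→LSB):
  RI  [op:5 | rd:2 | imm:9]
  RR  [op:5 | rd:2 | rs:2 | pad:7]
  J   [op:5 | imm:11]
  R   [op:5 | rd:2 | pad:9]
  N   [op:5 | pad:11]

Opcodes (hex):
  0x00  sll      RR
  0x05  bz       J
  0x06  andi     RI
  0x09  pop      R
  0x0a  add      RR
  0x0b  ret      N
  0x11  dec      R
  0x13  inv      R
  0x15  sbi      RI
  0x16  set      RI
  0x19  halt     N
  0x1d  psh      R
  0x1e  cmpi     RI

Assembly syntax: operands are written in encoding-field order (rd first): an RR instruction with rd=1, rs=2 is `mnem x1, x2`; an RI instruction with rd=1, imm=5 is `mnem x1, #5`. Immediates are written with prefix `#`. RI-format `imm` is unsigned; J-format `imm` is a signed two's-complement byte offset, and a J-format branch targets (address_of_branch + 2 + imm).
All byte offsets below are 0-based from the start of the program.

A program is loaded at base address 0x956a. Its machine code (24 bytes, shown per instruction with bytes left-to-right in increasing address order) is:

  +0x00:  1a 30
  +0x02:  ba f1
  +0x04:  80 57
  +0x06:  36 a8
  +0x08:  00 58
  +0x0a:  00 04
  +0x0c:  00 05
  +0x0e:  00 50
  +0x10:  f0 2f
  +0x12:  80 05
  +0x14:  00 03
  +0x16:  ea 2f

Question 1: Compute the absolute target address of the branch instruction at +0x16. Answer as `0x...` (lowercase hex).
off 0x16: read ea 2f as little → 0x2fea
  opcode bits[15:11]=0x5: bz/J
  imm: (w>>0)&0x7ff=0x7ea (s11→-22) → #-22
  target = base 0x956a + off 0x16 + 2 + imm -22 = 0x956c

0x956c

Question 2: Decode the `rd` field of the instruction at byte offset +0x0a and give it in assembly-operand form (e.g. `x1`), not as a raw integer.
off 0x0a: read 00 04 as little → 0x0400
  op=0x0400>>11=0x0 ⇒ sll (RR)
  rd@[10:9]=0x2 ⇒ x2
  rs@[8:7]=0x0 ⇒ x0

x2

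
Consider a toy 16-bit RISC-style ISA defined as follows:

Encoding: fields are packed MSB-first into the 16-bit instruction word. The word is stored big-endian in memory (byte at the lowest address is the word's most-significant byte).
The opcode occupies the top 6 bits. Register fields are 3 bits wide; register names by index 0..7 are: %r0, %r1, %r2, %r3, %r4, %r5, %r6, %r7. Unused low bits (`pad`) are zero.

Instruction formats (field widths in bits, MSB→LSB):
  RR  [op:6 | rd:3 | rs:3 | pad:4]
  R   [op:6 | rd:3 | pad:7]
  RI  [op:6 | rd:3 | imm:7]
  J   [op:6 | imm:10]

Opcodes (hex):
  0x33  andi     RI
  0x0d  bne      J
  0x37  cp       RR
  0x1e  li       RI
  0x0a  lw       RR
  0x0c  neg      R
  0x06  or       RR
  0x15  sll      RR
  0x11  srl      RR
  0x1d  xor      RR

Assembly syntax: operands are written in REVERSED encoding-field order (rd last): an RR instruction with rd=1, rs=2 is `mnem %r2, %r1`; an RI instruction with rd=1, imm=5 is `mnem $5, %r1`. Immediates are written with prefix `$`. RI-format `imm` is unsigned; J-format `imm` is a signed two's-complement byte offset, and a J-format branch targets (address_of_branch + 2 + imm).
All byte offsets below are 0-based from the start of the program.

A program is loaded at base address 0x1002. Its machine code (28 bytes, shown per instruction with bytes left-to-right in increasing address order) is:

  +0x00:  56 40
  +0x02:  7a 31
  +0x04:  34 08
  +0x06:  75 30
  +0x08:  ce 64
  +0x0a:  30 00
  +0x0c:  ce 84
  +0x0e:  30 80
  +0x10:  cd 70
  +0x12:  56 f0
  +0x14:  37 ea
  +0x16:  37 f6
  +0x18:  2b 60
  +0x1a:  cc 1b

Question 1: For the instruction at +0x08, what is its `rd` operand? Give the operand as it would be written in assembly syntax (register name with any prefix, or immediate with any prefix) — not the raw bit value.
%r4

off 0x08: read ce 64 as big → 0xce64
  op=0xce64>>10=0x33 ⇒ andi (RI)
  rd@[9:7]=0x4 ⇒ %r4
  imm@[6:0]=0x64 ⇒ $100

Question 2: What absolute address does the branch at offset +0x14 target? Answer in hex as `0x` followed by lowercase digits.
0x1002

+0x14: 37 ea ⇒ word 0x37ea (big)
  top 6b → 0xd → bne [J]
  imm: (w>>0)&0x3ff=0x3ea (s10→-22) → $-22
  target = base 0x1002 + off 0x14 + 2 + imm -22 = 0x1002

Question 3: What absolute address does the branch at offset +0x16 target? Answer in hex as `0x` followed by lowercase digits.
0x1010

off 0x16: read 37 f6 as big → 0x37f6
  op=0x37f6>>10=0xd ⇒ bne (J)
  imm: (w>>0)&0x3ff=0x3f6 (s10→-10) → $-10
  target = base 0x1002 + off 0x16 + 2 + imm -10 = 0x1010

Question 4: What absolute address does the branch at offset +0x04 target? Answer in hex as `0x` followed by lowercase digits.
0x1010

off 0x04: read 34 08 as big → 0x3408
  opcode bits[15:10]=0xd: bne/J
  imm@[9:0]=0x8 ⇒ $8
  target = base 0x1002 + off 0x04 + 2 + imm 8 = 0x1010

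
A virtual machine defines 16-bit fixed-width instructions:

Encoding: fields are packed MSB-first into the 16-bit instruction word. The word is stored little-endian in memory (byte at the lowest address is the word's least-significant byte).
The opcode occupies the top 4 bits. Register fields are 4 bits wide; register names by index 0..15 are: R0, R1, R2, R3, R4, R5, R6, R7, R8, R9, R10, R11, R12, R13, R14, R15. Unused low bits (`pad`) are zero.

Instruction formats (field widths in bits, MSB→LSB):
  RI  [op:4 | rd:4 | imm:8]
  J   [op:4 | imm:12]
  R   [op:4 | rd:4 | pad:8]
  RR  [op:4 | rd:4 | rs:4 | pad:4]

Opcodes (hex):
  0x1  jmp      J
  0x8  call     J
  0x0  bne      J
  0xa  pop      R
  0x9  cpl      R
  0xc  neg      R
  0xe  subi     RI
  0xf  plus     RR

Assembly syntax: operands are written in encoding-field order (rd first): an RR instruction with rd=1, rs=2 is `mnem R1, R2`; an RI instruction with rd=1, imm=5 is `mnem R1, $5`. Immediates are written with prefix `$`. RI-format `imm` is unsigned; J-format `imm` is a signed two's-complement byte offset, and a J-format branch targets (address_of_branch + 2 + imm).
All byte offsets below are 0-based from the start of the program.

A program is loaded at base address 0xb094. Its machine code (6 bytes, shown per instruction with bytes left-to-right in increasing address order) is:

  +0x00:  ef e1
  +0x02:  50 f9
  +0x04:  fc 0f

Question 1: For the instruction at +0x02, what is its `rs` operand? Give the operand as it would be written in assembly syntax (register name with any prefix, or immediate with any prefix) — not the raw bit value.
R5

[02] 50 f9 → 0xf950
  opcode bits[15:12]=0xf: plus/RR
  [11:8] rd=9 = R9
  [7:4] rs=5 = R5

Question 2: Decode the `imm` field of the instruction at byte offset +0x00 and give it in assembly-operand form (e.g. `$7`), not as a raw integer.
@+00  little-endian(ef e1) = 0xe1ef
  op=0xe1ef>>12=0xe ⇒ subi (RI)
  rd: (w>>8)&0xf=0x1 → R1
  imm: (w>>0)&0xff=0xef → $239

$239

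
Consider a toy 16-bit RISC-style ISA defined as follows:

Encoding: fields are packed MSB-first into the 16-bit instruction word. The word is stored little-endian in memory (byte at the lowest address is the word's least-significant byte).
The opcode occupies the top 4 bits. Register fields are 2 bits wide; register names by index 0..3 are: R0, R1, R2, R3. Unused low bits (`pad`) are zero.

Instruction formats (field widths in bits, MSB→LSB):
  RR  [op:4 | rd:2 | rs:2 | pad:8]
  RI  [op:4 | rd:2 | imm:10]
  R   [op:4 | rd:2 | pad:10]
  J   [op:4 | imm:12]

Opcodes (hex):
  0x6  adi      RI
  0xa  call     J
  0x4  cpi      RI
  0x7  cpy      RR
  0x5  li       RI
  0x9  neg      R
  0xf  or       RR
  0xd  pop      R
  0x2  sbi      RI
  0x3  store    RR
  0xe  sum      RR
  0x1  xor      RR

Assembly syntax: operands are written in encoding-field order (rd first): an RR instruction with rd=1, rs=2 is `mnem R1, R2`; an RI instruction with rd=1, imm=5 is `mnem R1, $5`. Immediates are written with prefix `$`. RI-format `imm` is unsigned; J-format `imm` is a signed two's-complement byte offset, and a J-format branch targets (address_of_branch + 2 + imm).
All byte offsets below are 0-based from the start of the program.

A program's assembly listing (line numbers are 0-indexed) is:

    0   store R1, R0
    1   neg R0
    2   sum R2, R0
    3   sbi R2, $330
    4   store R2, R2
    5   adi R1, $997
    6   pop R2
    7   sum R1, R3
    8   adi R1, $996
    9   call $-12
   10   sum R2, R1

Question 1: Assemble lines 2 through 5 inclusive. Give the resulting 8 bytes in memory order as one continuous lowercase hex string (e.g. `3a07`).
00e84a29003ae567

line 2 (sum): pack op=0xe:4|rd=2:2|rs=0:2|pad=0:8 = 0xe800; little→ 00 e8
line 3 (sbi): pack op=0x2:4|rd=2:2|imm=330:10 = 0x294a; little→ 4a 29
line 4 (store): pack op=0x3:4|rd=2:2|rs=2:2|pad=0:8 = 0x3a00; little→ 00 3a
line 5 (adi): pack op=0x6:4|rd=1:2|imm=997:10 = 0x67e5; little→ e5 67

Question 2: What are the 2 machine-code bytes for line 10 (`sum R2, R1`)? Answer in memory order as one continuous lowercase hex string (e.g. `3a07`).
10. sum fields op=0xe:4|rd=2:2|rs=1:2|pad=0:8 → word e900h → 00 e9

00e9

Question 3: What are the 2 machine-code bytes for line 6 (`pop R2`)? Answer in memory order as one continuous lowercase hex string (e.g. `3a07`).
line 6 (pop): pack op=0xd:4|rd=2:2|pad=0:10 = 0xd800; little→ 00 d8

00d8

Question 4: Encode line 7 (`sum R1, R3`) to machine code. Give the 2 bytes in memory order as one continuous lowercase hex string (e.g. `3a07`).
7. sum fields op=0xe:4|rd=1:2|rs=3:2|pad=0:8 → word e700h → 00 e7

00e7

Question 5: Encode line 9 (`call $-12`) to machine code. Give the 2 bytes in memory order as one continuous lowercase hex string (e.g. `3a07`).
f4af

line 9 (call): pack op=0xa:4|imm=-12:12 = 0xaff4; little→ f4 af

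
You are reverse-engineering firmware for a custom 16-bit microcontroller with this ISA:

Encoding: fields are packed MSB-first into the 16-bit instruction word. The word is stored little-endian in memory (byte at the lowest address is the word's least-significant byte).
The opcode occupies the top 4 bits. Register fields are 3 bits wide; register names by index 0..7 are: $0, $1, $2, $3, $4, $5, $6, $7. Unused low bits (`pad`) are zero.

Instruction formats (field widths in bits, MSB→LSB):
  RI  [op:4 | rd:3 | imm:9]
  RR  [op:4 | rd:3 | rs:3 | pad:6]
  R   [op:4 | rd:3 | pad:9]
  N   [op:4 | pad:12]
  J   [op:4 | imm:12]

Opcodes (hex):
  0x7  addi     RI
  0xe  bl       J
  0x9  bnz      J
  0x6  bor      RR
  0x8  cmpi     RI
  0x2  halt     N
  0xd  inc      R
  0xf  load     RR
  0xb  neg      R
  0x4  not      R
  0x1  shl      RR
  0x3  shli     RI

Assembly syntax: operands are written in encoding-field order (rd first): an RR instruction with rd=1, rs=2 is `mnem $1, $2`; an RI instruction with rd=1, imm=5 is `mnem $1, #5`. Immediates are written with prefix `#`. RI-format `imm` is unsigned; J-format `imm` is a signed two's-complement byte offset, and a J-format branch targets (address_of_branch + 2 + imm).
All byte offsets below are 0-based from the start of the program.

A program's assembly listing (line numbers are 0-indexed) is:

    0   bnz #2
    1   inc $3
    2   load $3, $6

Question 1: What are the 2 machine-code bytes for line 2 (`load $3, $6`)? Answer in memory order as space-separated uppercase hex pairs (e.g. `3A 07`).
80 F7

L2: load op=0xf:4|rd=3:3|rs=6:3|pad=0:6 ⇒ 0xf780 ⇒ little 80 f7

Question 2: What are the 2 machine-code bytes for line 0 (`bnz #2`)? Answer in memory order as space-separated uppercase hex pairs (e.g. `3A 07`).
0. bnz fields op=0x9:4|imm=2:12 → word 9002h → 02 90

02 90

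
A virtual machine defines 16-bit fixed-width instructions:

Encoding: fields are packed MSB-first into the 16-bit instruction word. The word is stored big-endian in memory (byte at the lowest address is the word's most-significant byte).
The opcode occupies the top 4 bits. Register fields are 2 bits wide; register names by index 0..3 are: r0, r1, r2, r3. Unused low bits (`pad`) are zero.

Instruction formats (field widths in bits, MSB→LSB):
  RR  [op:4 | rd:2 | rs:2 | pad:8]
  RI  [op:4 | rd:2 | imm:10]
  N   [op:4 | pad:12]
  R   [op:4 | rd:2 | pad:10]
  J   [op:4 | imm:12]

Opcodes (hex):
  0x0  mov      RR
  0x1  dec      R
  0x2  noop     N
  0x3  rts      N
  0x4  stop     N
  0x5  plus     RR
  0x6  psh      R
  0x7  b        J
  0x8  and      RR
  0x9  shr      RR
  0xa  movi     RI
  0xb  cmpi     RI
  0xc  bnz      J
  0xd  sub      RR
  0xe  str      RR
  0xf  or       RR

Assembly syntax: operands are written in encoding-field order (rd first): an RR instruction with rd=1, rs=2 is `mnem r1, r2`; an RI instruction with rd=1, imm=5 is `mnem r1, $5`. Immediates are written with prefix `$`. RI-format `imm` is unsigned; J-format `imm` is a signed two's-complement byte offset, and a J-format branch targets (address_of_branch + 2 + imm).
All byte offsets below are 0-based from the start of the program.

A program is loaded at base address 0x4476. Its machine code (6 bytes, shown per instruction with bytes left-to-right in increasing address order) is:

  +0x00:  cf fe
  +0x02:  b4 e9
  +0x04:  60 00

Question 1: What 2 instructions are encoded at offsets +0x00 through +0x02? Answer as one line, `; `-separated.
bnz $-2; cmpi r1, $233

@+00  big-endian(cf fe) = 0xcffe
  top 4b → 0xc → bnz [J]
  imm@[11:0]=0xffe (s12→-2) ⇒ $-2
@+02  big-endian(b4 e9) = 0xb4e9
  top 4b → 0xb → cmpi [RI]
  rd@[11:10]=0x1 ⇒ r1
  imm@[9:0]=0xe9 ⇒ $233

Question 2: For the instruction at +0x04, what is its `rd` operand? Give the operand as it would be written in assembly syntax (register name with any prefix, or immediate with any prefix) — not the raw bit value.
r0

off 0x04: read 60 00 as big → 0x6000
  opcode bits[15:12]=0x6: psh/R
  [11:10] rd=0 = r0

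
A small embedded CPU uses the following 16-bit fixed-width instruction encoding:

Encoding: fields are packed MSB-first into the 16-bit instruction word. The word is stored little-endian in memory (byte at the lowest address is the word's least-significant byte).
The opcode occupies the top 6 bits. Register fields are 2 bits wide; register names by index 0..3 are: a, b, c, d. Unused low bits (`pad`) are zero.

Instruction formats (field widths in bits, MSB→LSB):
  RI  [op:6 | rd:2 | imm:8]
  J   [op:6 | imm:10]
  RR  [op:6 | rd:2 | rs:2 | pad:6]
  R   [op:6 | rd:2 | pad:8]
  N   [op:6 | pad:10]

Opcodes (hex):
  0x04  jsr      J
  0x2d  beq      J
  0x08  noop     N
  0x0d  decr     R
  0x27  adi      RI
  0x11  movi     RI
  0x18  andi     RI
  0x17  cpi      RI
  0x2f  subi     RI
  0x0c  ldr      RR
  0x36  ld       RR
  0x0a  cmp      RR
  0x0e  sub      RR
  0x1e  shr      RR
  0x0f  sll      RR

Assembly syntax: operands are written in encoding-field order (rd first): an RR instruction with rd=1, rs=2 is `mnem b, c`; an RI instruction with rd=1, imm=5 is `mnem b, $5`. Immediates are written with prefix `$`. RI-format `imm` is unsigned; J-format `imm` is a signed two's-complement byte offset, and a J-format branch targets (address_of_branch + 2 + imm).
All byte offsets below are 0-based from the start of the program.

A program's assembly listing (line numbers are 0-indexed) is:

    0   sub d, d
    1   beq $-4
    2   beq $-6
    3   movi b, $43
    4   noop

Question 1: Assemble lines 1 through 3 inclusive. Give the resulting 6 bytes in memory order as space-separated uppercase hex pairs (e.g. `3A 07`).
line 1 (beq): pack op=0x2d:6|imm=-4:10 = 0xb7fc; little→ fc b7
line 2 (beq): pack op=0x2d:6|imm=-6:10 = 0xb7fa; little→ fa b7
line 3 (movi): pack op=0x11:6|rd=1:2|imm=43:8 = 0x452b; little→ 2b 45

FC B7 FA B7 2B 45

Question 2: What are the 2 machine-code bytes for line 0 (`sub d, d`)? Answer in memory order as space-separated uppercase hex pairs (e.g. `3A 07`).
C0 3B

L0: sub op=0xe:6|rd=3:2|rs=3:2|pad=0:6 ⇒ 0x3bc0 ⇒ little c0 3b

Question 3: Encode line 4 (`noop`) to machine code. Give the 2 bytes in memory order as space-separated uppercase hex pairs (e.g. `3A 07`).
4. noop fields op=0x8:6|pad=0:10 → word 2000h → 00 20

00 20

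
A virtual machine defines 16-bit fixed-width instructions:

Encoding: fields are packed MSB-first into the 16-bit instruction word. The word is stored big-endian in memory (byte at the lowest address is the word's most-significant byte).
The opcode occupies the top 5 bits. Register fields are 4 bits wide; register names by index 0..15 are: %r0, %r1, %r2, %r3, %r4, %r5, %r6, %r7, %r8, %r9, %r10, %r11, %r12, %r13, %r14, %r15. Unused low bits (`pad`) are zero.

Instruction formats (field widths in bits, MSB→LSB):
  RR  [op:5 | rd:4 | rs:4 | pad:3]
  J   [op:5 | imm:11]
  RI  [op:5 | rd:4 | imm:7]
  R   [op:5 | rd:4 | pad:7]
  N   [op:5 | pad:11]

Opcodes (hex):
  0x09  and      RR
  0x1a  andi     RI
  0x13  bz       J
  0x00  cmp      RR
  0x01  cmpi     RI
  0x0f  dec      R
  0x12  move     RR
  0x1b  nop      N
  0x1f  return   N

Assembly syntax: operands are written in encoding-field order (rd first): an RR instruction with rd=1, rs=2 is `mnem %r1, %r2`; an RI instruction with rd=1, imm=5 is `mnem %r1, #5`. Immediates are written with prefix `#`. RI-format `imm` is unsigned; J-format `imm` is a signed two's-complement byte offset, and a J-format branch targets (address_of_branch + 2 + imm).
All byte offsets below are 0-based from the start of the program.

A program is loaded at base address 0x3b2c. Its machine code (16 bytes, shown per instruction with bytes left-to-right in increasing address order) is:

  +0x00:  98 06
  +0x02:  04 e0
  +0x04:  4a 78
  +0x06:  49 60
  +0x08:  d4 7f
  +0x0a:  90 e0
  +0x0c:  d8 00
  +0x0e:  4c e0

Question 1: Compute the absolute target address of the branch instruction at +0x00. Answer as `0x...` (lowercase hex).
[00] 98 06 → 0x9806
  top 5b → 0x13 → bz [J]
  [10:0] imm=6 = #6
  target = base 0x3b2c + off 0x00 + 2 + imm 6 = 0x3b34

0x3b34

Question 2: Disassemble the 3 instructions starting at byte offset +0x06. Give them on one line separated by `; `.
and %r2, %r12; andi %r8, #127; move %r1, %r12

@+06  big-endian(49 60) = 0x4960
  top 5b → 0x9 → and [RR]
  rd@[10:7]=0x2 ⇒ %r2
  rs@[6:3]=0xc ⇒ %r12
@+08  big-endian(d4 7f) = 0xd47f
  top 5b → 0x1a → andi [RI]
  rd@[10:7]=0x8 ⇒ %r8
  imm@[6:0]=0x7f ⇒ #127
@+0a  big-endian(90 e0) = 0x90e0
  top 5b → 0x12 → move [RR]
  rd@[10:7]=0x1 ⇒ %r1
  rs@[6:3]=0xc ⇒ %r12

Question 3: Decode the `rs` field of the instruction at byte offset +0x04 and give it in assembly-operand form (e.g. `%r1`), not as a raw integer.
off 0x04: read 4a 78 as big → 0x4a78
  op=0x4a78>>11=0x9 ⇒ and (RR)
  rd@[10:7]=0x4 ⇒ %r4
  rs@[6:3]=0xf ⇒ %r15

%r15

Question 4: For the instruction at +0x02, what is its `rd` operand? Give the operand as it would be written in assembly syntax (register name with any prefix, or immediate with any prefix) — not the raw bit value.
%r9

[02] 04 e0 → 0x04e0
  opcode bits[15:11]=0x0: cmp/RR
  [10:7] rd=9 = %r9
  [6:3] rs=12 = %r12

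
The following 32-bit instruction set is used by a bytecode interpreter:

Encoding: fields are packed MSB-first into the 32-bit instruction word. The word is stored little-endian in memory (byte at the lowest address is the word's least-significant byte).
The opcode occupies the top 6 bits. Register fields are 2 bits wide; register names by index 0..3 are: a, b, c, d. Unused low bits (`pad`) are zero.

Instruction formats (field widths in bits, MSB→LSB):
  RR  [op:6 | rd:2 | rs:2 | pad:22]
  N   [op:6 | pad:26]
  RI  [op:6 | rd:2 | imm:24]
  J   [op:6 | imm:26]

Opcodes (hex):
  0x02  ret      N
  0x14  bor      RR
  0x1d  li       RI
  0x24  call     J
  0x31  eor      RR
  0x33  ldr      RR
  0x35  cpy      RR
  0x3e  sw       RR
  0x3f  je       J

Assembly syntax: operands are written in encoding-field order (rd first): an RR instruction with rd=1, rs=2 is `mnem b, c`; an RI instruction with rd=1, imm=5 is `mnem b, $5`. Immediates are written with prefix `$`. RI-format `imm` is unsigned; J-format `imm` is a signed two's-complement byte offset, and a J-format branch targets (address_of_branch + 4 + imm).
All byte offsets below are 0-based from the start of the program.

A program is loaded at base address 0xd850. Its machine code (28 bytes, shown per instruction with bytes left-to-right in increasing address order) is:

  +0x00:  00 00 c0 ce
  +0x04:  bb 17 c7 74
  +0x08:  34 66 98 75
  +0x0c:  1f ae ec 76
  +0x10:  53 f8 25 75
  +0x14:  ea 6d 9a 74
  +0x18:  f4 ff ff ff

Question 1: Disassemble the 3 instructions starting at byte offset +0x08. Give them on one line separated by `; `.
li b, $9987636; li c, $15511071; li b, $2488403

@+08  little-endian(34 66 98 75) = 0x75986634
  opcode bits[31:26]=0x1d: li/RI
  rd: (w>>24)&0x3=0x1 → b
  imm: (w>>0)&0xffffff=0x986634 → $9987636
@+0c  little-endian(1f ae ec 76) = 0x76ecae1f
  opcode bits[31:26]=0x1d: li/RI
  rd: (w>>24)&0x3=0x2 → c
  imm: (w>>0)&0xffffff=0xecae1f → $15511071
@+10  little-endian(53 f8 25 75) = 0x7525f853
  opcode bits[31:26]=0x1d: li/RI
  rd: (w>>24)&0x3=0x1 → b
  imm: (w>>0)&0xffffff=0x25f853 → $2488403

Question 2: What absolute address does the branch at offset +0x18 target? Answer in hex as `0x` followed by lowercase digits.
0xd860

[18] f4 ff ff ff → 0xfffffff4
  opcode bits[31:26]=0x3f: je/J
  imm: (w>>0)&0x3ffffff=0x3fffff4 (s26→-12) → $-12
  target = base 0xd850 + off 0x18 + 4 + imm -12 = 0xd860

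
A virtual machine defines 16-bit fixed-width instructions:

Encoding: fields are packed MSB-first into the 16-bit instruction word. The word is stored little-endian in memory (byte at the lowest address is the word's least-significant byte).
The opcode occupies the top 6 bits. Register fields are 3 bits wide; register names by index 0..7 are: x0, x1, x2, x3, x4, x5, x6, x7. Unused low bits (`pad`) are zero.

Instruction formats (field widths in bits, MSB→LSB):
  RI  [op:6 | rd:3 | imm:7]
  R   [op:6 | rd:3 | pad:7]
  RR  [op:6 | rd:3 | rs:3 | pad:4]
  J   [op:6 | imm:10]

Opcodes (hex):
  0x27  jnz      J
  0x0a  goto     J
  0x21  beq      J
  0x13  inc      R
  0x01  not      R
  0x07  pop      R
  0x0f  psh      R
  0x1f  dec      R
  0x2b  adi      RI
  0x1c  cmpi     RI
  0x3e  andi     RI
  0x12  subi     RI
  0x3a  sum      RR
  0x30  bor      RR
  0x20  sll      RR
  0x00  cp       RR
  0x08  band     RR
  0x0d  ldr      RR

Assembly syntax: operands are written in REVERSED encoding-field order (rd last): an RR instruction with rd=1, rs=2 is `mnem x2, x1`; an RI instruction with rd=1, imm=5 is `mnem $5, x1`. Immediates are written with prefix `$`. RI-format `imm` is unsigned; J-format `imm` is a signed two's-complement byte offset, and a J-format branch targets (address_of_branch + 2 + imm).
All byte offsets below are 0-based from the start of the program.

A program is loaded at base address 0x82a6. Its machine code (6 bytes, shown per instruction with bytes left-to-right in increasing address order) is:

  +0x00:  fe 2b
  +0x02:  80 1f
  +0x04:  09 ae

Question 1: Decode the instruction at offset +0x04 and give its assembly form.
adi $9, x4

off 0x04: read 09 ae as little → 0xae09
  op=0xae09>>10=0x2b ⇒ adi (RI)
  rd@[9:7]=0x4 ⇒ x4
  imm@[6:0]=0x9 ⇒ $9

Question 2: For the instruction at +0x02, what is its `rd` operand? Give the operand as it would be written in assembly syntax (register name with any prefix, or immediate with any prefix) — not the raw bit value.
x7

off 0x02: read 80 1f as little → 0x1f80
  op=0x1f80>>10=0x7 ⇒ pop (R)
  rd: (w>>7)&0x7=0x7 → x7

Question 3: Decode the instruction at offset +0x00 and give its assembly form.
@+00  little-endian(fe 2b) = 0x2bfe
  op=0x2bfe>>10=0xa ⇒ goto (J)
  imm: (w>>0)&0x3ff=0x3fe (s10→-2) → $-2

goto $-2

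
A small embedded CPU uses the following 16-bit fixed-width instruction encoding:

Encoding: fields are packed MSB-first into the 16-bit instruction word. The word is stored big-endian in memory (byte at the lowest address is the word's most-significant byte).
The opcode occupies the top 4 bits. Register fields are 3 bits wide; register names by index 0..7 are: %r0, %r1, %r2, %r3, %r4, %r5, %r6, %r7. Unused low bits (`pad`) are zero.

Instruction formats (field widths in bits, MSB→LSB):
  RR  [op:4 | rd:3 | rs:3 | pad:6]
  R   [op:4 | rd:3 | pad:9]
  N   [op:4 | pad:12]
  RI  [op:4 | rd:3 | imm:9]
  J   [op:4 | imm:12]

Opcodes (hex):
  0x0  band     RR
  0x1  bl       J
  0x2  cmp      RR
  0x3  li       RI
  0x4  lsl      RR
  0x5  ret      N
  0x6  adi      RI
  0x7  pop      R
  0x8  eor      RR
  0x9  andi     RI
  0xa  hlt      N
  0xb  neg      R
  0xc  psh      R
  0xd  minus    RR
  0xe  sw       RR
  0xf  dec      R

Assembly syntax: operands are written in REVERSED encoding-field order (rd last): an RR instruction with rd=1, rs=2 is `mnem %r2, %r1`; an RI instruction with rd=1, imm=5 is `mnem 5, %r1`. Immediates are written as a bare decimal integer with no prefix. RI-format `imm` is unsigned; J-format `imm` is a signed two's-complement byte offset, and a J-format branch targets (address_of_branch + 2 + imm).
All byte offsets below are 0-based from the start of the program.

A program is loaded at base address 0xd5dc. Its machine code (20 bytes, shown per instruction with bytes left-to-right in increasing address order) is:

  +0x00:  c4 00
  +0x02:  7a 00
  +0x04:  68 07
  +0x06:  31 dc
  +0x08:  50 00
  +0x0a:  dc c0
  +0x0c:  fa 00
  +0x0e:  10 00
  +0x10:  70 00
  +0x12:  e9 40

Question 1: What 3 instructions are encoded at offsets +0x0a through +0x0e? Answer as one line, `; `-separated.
minus %r3, %r6; dec %r5; bl 0

@+0a  big-endian(dc c0) = 0xdcc0
  opcode bits[15:12]=0xd: minus/RR
  rd@[11:9]=0x6 ⇒ %r6
  rs@[8:6]=0x3 ⇒ %r3
@+0c  big-endian(fa 00) = 0xfa00
  opcode bits[15:12]=0xf: dec/R
  rd@[11:9]=0x5 ⇒ %r5
@+0e  big-endian(10 00) = 0x1000
  opcode bits[15:12]=0x1: bl/J
  imm@[11:0]=0x0 ⇒ 0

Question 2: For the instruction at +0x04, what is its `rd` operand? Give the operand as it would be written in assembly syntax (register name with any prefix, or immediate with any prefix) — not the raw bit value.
%r4

+0x04: 68 07 ⇒ word 0x6807 (big)
  op=0x6807>>12=0x6 ⇒ adi (RI)
  [11:9] rd=4 = %r4
  [8:0] imm=7 = 7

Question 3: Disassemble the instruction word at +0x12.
[12] e9 40 → 0xe940
  op=0xe940>>12=0xe ⇒ sw (RR)
  [11:9] rd=4 = %r4
  [8:6] rs=5 = %r5

sw %r5, %r4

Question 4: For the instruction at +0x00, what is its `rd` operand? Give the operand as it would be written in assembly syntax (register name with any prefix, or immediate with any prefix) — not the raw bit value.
%r2

off 0x00: read c4 00 as big → 0xc400
  opcode bits[15:12]=0xc: psh/R
  rd@[11:9]=0x2 ⇒ %r2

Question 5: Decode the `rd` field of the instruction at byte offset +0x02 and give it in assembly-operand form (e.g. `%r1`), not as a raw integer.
%r5

off 0x02: read 7a 00 as big → 0x7a00
  op=0x7a00>>12=0x7 ⇒ pop (R)
  rd@[11:9]=0x5 ⇒ %r5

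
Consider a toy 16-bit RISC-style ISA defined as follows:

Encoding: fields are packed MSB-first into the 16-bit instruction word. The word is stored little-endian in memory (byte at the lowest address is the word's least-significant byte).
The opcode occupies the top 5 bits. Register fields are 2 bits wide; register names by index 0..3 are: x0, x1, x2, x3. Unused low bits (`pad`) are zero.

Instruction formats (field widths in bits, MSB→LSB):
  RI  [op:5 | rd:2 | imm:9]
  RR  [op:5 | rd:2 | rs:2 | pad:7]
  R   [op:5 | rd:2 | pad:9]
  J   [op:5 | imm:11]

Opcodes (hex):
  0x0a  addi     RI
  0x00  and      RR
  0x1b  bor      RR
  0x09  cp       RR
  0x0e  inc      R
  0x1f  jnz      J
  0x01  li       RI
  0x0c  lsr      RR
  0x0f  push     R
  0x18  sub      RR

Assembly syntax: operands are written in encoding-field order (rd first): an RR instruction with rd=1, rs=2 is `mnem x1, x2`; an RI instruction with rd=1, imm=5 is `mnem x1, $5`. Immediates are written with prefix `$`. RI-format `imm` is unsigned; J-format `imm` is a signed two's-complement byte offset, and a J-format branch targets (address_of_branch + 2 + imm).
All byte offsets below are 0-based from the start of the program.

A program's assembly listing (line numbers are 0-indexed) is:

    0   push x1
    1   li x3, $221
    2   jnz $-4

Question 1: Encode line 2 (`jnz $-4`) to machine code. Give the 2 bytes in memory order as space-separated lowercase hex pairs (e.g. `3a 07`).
fc ff

L2: jnz op=0x1f:5|imm=-4:11 ⇒ 0xfffc ⇒ little fc ff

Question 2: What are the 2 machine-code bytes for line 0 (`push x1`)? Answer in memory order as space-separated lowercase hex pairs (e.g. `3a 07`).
00 7a

0. push fields op=0xf:5|rd=1:2|pad=0:9 → word 7a00h → 00 7a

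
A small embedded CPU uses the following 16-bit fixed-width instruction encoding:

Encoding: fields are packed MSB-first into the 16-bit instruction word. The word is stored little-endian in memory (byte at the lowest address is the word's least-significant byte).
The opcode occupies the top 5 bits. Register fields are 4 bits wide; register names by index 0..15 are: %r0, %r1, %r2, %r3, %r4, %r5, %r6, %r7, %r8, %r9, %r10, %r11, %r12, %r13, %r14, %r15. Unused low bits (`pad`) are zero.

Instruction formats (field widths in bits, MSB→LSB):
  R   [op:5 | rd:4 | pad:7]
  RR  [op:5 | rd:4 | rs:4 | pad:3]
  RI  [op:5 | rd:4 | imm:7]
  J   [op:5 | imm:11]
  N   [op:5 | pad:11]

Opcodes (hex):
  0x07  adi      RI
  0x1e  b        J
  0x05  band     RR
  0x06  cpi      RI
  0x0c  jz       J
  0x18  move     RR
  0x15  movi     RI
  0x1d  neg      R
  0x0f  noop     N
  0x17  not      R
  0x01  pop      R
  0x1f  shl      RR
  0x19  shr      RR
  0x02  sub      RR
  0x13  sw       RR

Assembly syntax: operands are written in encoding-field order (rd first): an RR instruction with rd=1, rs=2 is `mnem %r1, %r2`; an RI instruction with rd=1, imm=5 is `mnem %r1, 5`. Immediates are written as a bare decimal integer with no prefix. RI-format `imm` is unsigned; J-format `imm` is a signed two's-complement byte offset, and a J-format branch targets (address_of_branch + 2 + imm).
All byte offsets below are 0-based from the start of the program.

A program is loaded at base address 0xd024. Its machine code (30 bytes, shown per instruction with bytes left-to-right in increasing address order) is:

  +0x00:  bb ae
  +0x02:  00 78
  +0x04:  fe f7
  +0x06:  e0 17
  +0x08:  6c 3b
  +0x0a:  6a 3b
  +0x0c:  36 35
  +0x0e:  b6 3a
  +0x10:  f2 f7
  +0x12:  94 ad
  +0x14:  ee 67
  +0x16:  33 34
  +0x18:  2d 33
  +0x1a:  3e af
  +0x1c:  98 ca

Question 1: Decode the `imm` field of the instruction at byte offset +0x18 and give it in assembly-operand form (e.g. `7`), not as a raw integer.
45

+0x18: 2d 33 ⇒ word 0x332d (little)
  top 5b → 0x6 → cpi [RI]
  rd@[10:7]=0x6 ⇒ %r6
  imm@[6:0]=0x2d ⇒ 45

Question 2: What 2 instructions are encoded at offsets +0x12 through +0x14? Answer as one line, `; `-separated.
+0x12: 94 ad ⇒ word 0xad94 (little)
  top 5b → 0x15 → movi [RI]
  [10:7] rd=11 = %r11
  [6:0] imm=20 = 20
+0x14: ee 67 ⇒ word 0x67ee (little)
  top 5b → 0xc → jz [J]
  [10:0] imm=2030 (s11→-18) = -18

movi %r11, 20; jz -18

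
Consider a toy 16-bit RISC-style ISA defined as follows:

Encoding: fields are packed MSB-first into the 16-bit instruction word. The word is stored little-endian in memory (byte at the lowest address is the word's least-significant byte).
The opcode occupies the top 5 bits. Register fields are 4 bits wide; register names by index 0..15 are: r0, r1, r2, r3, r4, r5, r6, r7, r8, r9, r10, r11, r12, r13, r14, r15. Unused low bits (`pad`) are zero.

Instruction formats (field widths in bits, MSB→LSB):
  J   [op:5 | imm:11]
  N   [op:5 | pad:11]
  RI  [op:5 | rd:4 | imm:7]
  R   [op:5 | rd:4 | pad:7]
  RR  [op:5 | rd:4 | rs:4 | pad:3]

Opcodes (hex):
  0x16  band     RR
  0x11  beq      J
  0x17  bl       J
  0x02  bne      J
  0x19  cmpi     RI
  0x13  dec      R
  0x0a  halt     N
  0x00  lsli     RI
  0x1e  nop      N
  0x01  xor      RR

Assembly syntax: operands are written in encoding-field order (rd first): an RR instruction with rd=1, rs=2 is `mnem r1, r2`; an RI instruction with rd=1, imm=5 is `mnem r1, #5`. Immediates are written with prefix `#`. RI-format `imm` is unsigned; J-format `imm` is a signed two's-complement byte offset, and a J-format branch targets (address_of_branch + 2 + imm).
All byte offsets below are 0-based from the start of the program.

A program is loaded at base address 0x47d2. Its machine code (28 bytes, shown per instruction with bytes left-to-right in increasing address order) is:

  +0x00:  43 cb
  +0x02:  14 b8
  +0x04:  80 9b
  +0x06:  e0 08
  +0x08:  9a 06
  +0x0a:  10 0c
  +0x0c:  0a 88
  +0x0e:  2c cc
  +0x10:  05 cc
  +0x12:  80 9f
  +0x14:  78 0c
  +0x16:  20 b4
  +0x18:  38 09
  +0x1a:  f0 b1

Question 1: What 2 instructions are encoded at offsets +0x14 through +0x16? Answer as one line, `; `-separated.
xor r8, r15; band r8, r4

+0x14: 78 0c ⇒ word 0x0c78 (little)
  opcode bits[15:11]=0x1: xor/RR
  [10:7] rd=8 = r8
  [6:3] rs=15 = r15
+0x16: 20 b4 ⇒ word 0xb420 (little)
  opcode bits[15:11]=0x16: band/RR
  [10:7] rd=8 = r8
  [6:3] rs=4 = r4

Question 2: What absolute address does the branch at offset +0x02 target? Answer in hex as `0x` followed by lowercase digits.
0x47ea

[02] 14 b8 → 0xb814
  top 5b → 0x17 → bl [J]
  imm@[10:0]=0x14 ⇒ #20
  target = base 0x47d2 + off 0x02 + 2 + imm 20 = 0x47ea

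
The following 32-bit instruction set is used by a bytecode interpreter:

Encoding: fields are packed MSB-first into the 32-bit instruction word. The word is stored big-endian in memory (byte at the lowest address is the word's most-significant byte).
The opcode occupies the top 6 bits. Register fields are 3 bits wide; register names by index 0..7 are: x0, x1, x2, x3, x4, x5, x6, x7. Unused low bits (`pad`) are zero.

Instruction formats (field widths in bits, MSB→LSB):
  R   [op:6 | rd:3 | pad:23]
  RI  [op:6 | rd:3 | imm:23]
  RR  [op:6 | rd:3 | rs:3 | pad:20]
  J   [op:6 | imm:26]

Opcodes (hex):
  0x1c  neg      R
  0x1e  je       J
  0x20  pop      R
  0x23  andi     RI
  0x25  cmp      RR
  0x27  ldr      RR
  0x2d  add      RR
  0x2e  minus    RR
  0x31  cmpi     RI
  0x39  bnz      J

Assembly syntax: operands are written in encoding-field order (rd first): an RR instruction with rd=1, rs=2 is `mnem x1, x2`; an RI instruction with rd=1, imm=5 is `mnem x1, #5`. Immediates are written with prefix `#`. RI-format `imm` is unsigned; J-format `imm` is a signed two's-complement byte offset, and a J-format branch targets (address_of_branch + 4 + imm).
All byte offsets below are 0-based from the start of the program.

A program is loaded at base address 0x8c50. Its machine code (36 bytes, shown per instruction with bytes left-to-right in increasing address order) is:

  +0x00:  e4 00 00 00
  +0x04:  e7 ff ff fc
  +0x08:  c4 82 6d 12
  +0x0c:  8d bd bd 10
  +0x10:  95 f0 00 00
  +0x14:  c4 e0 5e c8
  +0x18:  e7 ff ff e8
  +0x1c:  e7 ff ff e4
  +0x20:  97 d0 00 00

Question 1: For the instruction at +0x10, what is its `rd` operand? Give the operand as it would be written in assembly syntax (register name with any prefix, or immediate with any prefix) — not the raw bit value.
x3

[10] 95 f0 00 00 → 0x95f00000
  op=0x95f00000>>26=0x25 ⇒ cmp (RR)
  rd@[25:23]=0x3 ⇒ x3
  rs@[22:20]=0x7 ⇒ x7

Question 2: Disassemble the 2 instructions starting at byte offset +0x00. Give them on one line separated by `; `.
off 0x00: read e4 00 00 00 as big → 0xe4000000
  op=0xe4000000>>26=0x39 ⇒ bnz (J)
  [25:0] imm=0 = #0
off 0x04: read e7 ff ff fc as big → 0xe7fffffc
  op=0xe7fffffc>>26=0x39 ⇒ bnz (J)
  [25:0] imm=67108860 (s26→-4) = #-4

bnz #0; bnz #-4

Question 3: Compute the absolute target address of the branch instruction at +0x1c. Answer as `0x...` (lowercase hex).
@+1c  big-endian(e7 ff ff e4) = 0xe7ffffe4
  top 6b → 0x39 → bnz [J]
  [25:0] imm=67108836 (s26→-28) = #-28
  target = base 0x8c50 + off 0x1c + 4 + imm -28 = 0x8c54

0x8c54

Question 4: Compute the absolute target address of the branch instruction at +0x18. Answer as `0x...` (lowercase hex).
0x8c54

[18] e7 ff ff e8 → 0xe7ffffe8
  opcode bits[31:26]=0x39: bnz/J
  imm: (w>>0)&0x3ffffff=0x3ffffe8 (s26→-24) → #-24
  target = base 0x8c50 + off 0x18 + 4 + imm -24 = 0x8c54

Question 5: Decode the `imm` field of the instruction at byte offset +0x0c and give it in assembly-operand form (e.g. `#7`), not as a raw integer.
[0c] 8d bd bd 10 → 0x8dbdbd10
  opcode bits[31:26]=0x23: andi/RI
  rd@[25:23]=0x3 ⇒ x3
  imm@[22:0]=0x3dbd10 ⇒ #4046096

#4046096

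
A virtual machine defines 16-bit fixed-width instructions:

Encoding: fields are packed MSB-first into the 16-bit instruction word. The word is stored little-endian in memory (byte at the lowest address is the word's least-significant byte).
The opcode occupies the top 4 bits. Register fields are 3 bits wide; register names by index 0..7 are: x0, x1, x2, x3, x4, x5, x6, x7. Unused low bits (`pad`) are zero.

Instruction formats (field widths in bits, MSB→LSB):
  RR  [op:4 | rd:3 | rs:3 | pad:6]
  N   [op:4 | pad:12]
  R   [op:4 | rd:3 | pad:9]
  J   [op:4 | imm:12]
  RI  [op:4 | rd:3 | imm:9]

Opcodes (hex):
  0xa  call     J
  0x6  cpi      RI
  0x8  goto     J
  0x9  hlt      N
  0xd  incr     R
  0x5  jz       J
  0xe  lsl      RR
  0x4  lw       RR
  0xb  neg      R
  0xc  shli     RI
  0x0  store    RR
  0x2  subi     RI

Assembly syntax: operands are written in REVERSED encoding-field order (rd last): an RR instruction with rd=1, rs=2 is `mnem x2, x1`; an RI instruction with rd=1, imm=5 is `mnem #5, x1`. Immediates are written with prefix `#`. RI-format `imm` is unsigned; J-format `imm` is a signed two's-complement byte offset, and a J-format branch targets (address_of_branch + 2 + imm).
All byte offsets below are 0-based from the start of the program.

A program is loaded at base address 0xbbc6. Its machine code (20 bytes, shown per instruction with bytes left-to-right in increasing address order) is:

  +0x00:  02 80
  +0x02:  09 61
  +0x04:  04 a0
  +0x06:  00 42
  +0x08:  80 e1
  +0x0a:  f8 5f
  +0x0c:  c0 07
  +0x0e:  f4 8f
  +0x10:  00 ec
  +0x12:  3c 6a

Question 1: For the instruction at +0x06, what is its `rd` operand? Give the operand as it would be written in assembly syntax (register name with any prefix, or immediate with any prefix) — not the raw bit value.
x1

@+06  little-endian(00 42) = 0x4200
  opcode bits[15:12]=0x4: lw/RR
  [11:9] rd=1 = x1
  [8:6] rs=0 = x0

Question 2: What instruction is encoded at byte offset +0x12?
cpi #60, x5

[12] 3c 6a → 0x6a3c
  opcode bits[15:12]=0x6: cpi/RI
  rd: (w>>9)&0x7=0x5 → x5
  imm: (w>>0)&0x1ff=0x3c → #60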